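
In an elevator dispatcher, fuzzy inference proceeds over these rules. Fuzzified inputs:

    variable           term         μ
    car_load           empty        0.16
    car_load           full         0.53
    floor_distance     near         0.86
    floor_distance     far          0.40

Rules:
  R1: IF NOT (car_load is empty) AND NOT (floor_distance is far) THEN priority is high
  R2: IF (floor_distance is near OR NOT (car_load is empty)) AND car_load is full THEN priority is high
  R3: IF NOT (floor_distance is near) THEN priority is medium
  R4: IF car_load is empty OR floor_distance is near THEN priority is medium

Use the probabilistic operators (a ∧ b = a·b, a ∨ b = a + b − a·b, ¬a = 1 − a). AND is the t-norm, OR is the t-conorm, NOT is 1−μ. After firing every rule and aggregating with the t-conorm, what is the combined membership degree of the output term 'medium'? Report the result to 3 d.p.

R1: ¬empty=1−0.16=0.84, ¬far=1−0.40=0.60; AND[a·b] → w = 0.5040
R2: (near=0.86 OR ¬empty=1−0.16=0.84) = 0.9776; AND[a·b] with full=0.53 → w = 0.5181
R3: ¬near=1−0.86=0.14 → w = 0.1400
R4: empty=0.16, near=0.86; OR[a + b − a·b] → w = 0.8824
Rules with consequent 'medium': {R3, R4} → strengths 0.1400, 0.8824
Aggregate via t-conorm [a + b − a·b]: 0.8989

0.899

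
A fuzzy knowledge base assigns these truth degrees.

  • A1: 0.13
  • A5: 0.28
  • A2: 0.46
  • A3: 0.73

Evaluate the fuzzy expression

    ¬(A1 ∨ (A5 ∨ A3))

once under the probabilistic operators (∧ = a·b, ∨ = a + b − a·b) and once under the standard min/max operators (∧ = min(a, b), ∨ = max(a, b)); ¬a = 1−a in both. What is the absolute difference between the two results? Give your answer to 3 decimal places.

Under probabilistic:
  A5 ∨ A3 = a + b − a·b on (0.2800, 0.7300) = 0.8056
  A1 ∨ (A5 ∨ A3) = a + b − a·b on (0.1300, 0.8056) = 0.8309
  ¬(A1 ∨ (A5 ∨ A3)) = 1 − 0.8309 = 0.1691
  → value = 0.1691
Under standard min/max:
  A5 ∨ A3 = max(a, b) on (0.28, 0.73) = 0.73
  A1 ∨ (A5 ∨ A3) = max(a, b) on (0.13, 0.73) = 0.73
  ¬(A1 ∨ (A5 ∨ A3)) = 1 − 0.73 = 0.27
  → value = 0.2700
|0.1691 − 0.2700| = 0.101

0.101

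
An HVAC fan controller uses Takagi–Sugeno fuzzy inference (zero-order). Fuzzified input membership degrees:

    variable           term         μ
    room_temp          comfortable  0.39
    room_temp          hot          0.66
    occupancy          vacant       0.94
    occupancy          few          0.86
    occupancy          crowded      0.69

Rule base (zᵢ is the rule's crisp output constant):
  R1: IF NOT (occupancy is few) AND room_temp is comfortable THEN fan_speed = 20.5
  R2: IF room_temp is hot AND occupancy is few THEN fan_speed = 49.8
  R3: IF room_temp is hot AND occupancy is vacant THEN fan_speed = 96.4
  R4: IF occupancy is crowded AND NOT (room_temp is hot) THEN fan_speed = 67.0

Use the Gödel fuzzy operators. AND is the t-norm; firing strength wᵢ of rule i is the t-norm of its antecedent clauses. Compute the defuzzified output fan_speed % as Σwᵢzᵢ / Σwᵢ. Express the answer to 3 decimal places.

67.857

R1 (z=20.5): ¬few=1−0.86=0.14, comfortable=0.39; AND[min(a, b)] → w = 0.14
R2 (z=49.8): hot=0.66, few=0.86; AND[min(a, b)] → w = 0.66
R3 (z=96.4): hot=0.66, vacant=0.94; AND[min(a, b)] → w = 0.66
R4 (z=67.0): crowded=0.69, ¬hot=1−0.66=0.34; AND[min(a, b)] → w = 0.34
Weighted average = (0.14·20.5 + 0.66·49.8 + 0.66·96.4 + 0.34·67.0) / (0.14 + 0.66 + 0.66 + 0.34)
  = 122.1420 / 1.8000 = 67.857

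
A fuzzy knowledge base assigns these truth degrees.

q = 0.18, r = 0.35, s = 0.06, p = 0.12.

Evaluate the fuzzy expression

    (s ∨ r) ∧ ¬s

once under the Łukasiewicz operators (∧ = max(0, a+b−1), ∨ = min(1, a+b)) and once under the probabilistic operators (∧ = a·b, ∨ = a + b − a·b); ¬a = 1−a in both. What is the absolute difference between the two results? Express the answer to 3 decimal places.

0.016

Under Łukasiewicz:
  s ∨ r = min(1, a+b) on (0.06, 0.35) = 0.41
  ¬s = 1 − 0.06 = 0.94
  (s ∨ r) ∧ ¬s = max(0, a+b−1) on (0.41, 0.94) = 0.35
  → value = 0.3500
Under probabilistic:
  s ∨ r = a + b − a·b on (0.0600, 0.3500) = 0.3890
  ¬s = 1 − 0.0600 = 0.9400
  (s ∨ r) ∧ ¬s = a·b on (0.3890, 0.9400) = 0.3657
  → value = 0.3657
|0.3500 − 0.3657| = 0.016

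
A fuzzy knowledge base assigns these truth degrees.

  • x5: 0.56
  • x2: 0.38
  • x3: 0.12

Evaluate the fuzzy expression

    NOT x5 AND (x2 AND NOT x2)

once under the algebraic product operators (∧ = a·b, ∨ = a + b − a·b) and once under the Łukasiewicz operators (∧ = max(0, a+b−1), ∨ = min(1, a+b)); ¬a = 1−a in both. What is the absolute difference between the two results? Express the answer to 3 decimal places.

0.104

Under algebraic product:
  NOT x5 = 1 − 0.5600 = 0.4400
  NOT x2 = 1 − 0.3800 = 0.6200
  x2 AND NOT x2 = a·b on (0.3800, 0.6200) = 0.2356
  NOT x5 AND (x2 AND NOT x2) = a·b on (0.4400, 0.2356) = 0.1037
  → value = 0.1037
Under Łukasiewicz:
  NOT x5 = 1 − 0.56 = 0.44
  NOT x2 = 1 − 0.38 = 0.62
  x2 AND NOT x2 = max(0, a+b−1) on (0.38, 0.62) = 0.00
  NOT x5 AND (x2 AND NOT x2) = max(0, a+b−1) on (0.44, 0.00) = 0.00
  → value = 0.0000
|0.1037 − 0.0000| = 0.104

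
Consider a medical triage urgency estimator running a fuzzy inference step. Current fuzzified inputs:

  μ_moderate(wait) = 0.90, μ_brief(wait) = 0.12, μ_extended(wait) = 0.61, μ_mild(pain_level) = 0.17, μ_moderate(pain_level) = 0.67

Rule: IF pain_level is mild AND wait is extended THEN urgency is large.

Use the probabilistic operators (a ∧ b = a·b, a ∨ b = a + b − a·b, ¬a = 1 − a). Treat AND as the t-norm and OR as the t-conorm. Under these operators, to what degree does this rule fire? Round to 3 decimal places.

firing strength: mild=0.17, extended=0.61; AND[a·b] → w = 0.1037

0.104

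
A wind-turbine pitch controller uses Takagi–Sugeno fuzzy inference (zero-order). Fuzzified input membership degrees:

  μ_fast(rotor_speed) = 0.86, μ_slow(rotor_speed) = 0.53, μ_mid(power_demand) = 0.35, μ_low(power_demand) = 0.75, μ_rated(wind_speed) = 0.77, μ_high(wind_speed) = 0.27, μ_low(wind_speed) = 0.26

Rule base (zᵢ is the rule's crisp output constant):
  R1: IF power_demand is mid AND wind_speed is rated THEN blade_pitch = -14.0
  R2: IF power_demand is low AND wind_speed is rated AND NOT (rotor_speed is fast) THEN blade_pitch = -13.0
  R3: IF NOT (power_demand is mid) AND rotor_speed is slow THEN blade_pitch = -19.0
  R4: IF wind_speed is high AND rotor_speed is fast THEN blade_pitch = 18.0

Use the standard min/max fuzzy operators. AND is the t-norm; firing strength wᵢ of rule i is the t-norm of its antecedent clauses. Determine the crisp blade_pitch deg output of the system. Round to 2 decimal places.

R1 (z=-14.0): mid=0.35, rated=0.77; AND[min(a, b)] → w = 0.35
R2 (z=-13.0): low=0.75, rated=0.77, ¬fast=1−0.86=0.14; AND[min(a, b)] → w = 0.14
R3 (z=-19.0): ¬mid=1−0.35=0.65, slow=0.53; AND[min(a, b)] → w = 0.53
R4 (z=18.0): high=0.27, fast=0.86; AND[min(a, b)] → w = 0.27
Weighted average = (0.35·-14.0 + 0.14·-13.0 + 0.53·-19.0 + 0.27·18.0) / (0.35 + 0.14 + 0.53 + 0.27)
  = -11.9300 / 1.2900 = -9.25

-9.25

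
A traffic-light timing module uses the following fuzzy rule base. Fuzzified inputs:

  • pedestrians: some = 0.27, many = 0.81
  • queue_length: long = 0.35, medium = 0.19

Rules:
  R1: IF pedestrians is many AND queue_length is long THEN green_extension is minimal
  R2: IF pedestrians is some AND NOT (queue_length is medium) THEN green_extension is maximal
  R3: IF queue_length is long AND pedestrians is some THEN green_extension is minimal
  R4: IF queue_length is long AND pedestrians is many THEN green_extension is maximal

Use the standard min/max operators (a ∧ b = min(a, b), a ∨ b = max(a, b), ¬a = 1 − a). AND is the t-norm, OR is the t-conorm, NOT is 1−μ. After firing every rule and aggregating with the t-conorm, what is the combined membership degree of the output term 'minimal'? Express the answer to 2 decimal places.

0.35

R1: many=0.81, long=0.35; AND[min(a, b)] → w = 0.35
R2: some=0.27, ¬medium=1−0.19=0.81; AND[min(a, b)] → w = 0.27
R3: long=0.35, some=0.27; AND[min(a, b)] → w = 0.27
R4: long=0.35, many=0.81; AND[min(a, b)] → w = 0.35
Rules with consequent 'minimal': {R1, R3} → strengths 0.35, 0.27
Aggregate via t-conorm [max(a, b)]: 0.35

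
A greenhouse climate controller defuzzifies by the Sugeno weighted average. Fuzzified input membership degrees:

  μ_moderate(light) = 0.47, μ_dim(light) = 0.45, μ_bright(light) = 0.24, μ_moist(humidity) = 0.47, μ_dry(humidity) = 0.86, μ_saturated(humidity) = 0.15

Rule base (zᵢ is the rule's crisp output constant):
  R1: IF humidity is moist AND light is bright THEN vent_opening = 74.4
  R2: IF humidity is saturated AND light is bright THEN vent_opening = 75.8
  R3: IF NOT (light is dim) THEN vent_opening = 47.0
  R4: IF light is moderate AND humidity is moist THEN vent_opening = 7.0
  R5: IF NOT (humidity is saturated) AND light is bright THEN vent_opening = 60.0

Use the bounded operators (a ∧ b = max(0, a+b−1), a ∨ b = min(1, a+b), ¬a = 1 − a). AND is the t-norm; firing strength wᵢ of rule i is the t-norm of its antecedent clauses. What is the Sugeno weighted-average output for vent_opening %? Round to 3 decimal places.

R1 (z=74.4): moist=0.47, bright=0.24; AND[max(0, a+b−1)] → w = 0.00
R2 (z=75.8): saturated=0.15, bright=0.24; AND[max(0, a+b−1)] → w = 0.00
R3 (z=47.0): ¬dim=1−0.45=0.55 → w = 0.55
R4 (z=7.0): moderate=0.47, moist=0.47; AND[max(0, a+b−1)] → w = 0.00
R5 (z=60.0): ¬saturated=1−0.15=0.85, bright=0.24; AND[max(0, a+b−1)] → w = 0.09
Weighted average = (0.00·74.4 + 0.00·75.8 + 0.55·47.0 + 0.00·7.0 + 0.09·60.0) / (0.00 + 0.00 + 0.55 + 0.00 + 0.09)
  = 31.2500 / 0.6400 = 48.828

48.828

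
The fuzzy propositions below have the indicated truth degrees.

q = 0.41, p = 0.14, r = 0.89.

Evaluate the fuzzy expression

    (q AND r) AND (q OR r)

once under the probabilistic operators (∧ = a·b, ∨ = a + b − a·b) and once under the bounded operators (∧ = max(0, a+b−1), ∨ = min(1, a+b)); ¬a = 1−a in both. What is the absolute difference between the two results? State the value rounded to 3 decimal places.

0.041

Under probabilistic:
  q AND r = a·b on (0.4100, 0.8900) = 0.3649
  q OR r = a + b − a·b on (0.4100, 0.8900) = 0.9351
  (q AND r) AND (q OR r) = a·b on (0.3649, 0.9351) = 0.3412
  → value = 0.3412
Under bounded:
  q AND r = max(0, a+b−1) on (0.41, 0.89) = 0.30
  q OR r = min(1, a+b) on (0.41, 0.89) = 1.00
  (q AND r) AND (q OR r) = max(0, a+b−1) on (0.30, 1.00) = 0.30
  → value = 0.3000
|0.3412 − 0.3000| = 0.041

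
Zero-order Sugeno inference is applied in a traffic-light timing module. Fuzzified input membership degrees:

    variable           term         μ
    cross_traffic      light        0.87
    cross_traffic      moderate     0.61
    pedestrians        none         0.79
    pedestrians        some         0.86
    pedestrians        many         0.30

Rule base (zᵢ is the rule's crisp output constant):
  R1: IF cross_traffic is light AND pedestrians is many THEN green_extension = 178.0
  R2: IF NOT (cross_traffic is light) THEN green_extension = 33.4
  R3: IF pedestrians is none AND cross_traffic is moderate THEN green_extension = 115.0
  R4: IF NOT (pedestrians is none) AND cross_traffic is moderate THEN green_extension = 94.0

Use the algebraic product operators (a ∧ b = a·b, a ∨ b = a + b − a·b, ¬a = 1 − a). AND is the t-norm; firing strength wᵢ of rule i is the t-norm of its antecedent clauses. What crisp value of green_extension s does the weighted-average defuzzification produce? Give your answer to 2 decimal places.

118.14

R1 (z=178.0): light=0.87, many=0.30; AND[a·b] → w = 0.2610
R2 (z=33.4): ¬light=1−0.87=0.13 → w = 0.1300
R3 (z=115.0): none=0.79, moderate=0.61; AND[a·b] → w = 0.4819
R4 (z=94.0): ¬none=1−0.79=0.21, moderate=0.61; AND[a·b] → w = 0.1281
Weighted average = (0.2610·178.0 + 0.1300·33.4 + 0.4819·115.0 + 0.1281·94.0) / (0.2610 + 0.1300 + 0.4819 + 0.1281)
  = 118.2599 / 1.0010 = 118.14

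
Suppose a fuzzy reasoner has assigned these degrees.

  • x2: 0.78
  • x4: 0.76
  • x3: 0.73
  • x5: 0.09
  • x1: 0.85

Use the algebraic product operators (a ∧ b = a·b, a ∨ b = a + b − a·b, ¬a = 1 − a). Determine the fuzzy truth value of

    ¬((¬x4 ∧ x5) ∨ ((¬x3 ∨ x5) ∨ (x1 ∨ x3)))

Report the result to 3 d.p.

¬x4 = 1 − 0.7600 = 0.2400
¬x4 ∧ x5 = a·b on (0.2400, 0.0900) = 0.0216
¬x3 = 1 − 0.7300 = 0.2700
¬x3 ∨ x5 = a + b − a·b on (0.2700, 0.0900) = 0.3357
x1 ∨ x3 = a + b − a·b on (0.8500, 0.7300) = 0.9595
(¬x3 ∨ x5) ∨ (x1 ∨ x3) = a + b − a·b on (0.3357, 0.9595) = 0.9731
(¬x4 ∧ x5) ∨ ((¬x3 ∨ x5) ∨ (x1 ∨ x3)) = a + b − a·b on (0.0216, 0.9731) = 0.9737
¬((¬x4 ∧ x5) ∨ ((¬x3 ∨ x5) ∨ (x1 ∨ x3))) = 1 − 0.9737 = 0.0263

0.026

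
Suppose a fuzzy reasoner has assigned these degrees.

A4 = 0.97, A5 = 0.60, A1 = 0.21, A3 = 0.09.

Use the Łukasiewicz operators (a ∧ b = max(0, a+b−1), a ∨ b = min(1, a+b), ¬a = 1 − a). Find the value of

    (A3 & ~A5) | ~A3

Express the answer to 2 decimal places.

~A5 = 1 − 0.60 = 0.40
A3 & ~A5 = max(0, a+b−1) on (0.09, 0.40) = 0.00
~A3 = 1 − 0.09 = 0.91
(A3 & ~A5) | ~A3 = min(1, a+b) on (0.00, 0.91) = 0.91

0.91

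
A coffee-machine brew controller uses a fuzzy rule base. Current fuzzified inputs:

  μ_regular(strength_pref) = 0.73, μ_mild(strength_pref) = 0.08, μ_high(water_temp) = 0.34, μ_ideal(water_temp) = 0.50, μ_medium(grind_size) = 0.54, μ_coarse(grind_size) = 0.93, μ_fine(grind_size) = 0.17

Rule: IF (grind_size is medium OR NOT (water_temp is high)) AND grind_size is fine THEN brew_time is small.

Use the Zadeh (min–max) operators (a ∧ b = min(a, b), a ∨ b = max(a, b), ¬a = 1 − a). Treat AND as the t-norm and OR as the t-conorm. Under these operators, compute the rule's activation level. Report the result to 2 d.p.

firing strength: (medium=0.54 OR ¬high=1−0.34=0.66) = 0.66; AND[min(a, b)] with fine=0.17 → w = 0.17

0.17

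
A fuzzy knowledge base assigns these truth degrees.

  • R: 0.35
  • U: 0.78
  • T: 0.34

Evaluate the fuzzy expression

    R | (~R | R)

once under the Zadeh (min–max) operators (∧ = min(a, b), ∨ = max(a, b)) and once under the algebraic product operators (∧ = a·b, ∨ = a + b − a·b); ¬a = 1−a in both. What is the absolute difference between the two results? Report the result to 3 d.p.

Under Zadeh (min–max):
  ~R = 1 − 0.35 = 0.65
  ~R | R = max(a, b) on (0.65, 0.35) = 0.65
  R | (~R | R) = max(a, b) on (0.35, 0.65) = 0.65
  → value = 0.6500
Under algebraic product:
  ~R = 1 − 0.3500 = 0.6500
  ~R | R = a + b − a·b on (0.6500, 0.3500) = 0.7725
  R | (~R | R) = a + b − a·b on (0.3500, 0.7725) = 0.8521
  → value = 0.8521
|0.6500 − 0.8521| = 0.202

0.202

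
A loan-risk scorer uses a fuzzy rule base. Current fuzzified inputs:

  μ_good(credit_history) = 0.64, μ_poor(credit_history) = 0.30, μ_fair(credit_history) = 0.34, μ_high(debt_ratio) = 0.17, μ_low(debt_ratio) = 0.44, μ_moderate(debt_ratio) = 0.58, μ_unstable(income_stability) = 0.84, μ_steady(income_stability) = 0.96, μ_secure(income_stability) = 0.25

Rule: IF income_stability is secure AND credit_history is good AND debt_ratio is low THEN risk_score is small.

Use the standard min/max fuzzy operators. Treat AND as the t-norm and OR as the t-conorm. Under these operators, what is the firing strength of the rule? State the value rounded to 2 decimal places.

0.25

firing strength: secure=0.25, good=0.64, low=0.44; AND[min(a, b)] → w = 0.25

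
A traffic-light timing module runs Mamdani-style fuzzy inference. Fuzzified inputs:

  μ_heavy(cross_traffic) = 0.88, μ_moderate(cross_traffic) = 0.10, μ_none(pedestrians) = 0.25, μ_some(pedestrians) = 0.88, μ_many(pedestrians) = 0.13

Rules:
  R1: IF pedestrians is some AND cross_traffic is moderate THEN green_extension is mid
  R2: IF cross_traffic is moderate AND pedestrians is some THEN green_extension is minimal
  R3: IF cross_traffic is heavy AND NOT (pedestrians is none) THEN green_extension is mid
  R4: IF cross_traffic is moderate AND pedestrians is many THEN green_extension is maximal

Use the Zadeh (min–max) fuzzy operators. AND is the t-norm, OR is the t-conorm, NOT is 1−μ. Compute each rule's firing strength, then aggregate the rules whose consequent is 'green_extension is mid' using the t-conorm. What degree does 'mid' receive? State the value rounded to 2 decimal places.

R1: some=0.88, moderate=0.10; AND[min(a, b)] → w = 0.10
R2: moderate=0.10, some=0.88; AND[min(a, b)] → w = 0.10
R3: heavy=0.88, ¬none=1−0.25=0.75; AND[min(a, b)] → w = 0.75
R4: moderate=0.10, many=0.13; AND[min(a, b)] → w = 0.10
Rules with consequent 'mid': {R1, R3} → strengths 0.10, 0.75
Aggregate via t-conorm [max(a, b)]: 0.75

0.75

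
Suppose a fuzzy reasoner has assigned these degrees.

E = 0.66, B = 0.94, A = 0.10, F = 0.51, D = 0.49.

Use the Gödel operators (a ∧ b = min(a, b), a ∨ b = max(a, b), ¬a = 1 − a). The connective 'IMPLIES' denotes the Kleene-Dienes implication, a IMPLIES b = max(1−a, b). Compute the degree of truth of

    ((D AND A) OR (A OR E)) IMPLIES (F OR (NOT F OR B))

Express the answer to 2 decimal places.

D AND A = min(a, b) on (0.49, 0.10) = 0.10
A OR E = max(a, b) on (0.10, 0.66) = 0.66
(D AND A) OR (A OR E) = max(a, b) on (0.10, 0.66) = 0.66
NOT F = 1 − 0.51 = 0.49
NOT F OR B = max(a, b) on (0.49, 0.94) = 0.94
F OR (NOT F OR B) = max(a, b) on (0.51, 0.94) = 0.94
((D AND A) OR (A OR E)) IMPLIES (F OR (NOT F OR B))  [Kleene-Dienes: max(1−a, b)] with a=0.66, b=0.94 → 0.94

0.94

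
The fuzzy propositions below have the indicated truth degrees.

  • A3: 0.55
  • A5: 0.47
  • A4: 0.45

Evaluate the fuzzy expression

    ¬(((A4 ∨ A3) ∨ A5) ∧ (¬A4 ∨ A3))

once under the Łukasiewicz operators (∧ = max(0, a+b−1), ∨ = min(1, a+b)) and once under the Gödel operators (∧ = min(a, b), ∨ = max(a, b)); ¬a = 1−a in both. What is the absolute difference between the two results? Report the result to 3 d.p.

0.450

Under Łukasiewicz:
  A4 ∨ A3 = min(1, a+b) on (0.45, 0.55) = 1.00
  (A4 ∨ A3) ∨ A5 = min(1, a+b) on (1.00, 0.47) = 1.00
  ¬A4 = 1 − 0.45 = 0.55
  ¬A4 ∨ A3 = min(1, a+b) on (0.55, 0.55) = 1.00
  ((A4 ∨ A3) ∨ A5) ∧ (¬A4 ∨ A3) = max(0, a+b−1) on (1.00, 1.00) = 1.00
  ¬(((A4 ∨ A3) ∨ A5) ∧ (¬A4 ∨ A3)) = 1 − 1.00 = 0.00
  → value = 0.0000
Under Gödel:
  A4 ∨ A3 = max(a, b) on (0.45, 0.55) = 0.55
  (A4 ∨ A3) ∨ A5 = max(a, b) on (0.55, 0.47) = 0.55
  ¬A4 = 1 − 0.45 = 0.55
  ¬A4 ∨ A3 = max(a, b) on (0.55, 0.55) = 0.55
  ((A4 ∨ A3) ∨ A5) ∧ (¬A4 ∨ A3) = min(a, b) on (0.55, 0.55) = 0.55
  ¬(((A4 ∨ A3) ∨ A5) ∧ (¬A4 ∨ A3)) = 1 − 0.55 = 0.45
  → value = 0.4500
|0.0000 − 0.4500| = 0.450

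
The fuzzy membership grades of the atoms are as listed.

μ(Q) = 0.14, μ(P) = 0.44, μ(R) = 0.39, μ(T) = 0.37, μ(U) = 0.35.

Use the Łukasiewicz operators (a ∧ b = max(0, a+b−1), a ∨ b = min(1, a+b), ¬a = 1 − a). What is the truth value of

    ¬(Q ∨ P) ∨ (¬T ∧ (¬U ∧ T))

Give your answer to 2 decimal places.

0.42

Q ∨ P = min(1, a+b) on (0.14, 0.44) = 0.58
¬(Q ∨ P) = 1 − 0.58 = 0.42
¬T = 1 − 0.37 = 0.63
¬U = 1 − 0.35 = 0.65
¬U ∧ T = max(0, a+b−1) on (0.65, 0.37) = 0.02
¬T ∧ (¬U ∧ T) = max(0, a+b−1) on (0.63, 0.02) = 0.00
¬(Q ∨ P) ∨ (¬T ∧ (¬U ∧ T)) = min(1, a+b) on (0.42, 0.00) = 0.42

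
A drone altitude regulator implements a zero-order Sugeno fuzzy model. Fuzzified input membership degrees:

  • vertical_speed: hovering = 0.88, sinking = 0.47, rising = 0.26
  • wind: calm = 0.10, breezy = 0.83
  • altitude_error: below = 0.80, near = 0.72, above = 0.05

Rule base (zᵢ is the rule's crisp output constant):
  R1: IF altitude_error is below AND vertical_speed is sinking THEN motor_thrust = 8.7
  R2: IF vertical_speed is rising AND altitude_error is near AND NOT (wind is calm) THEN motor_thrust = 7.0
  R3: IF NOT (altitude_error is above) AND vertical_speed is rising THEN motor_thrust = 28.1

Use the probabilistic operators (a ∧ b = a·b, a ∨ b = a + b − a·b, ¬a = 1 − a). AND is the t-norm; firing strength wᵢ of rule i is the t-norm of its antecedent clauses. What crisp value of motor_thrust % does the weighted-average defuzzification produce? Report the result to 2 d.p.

14.39

R1 (z=8.7): below=0.80, sinking=0.47; AND[a·b] → w = 0.3760
R2 (z=7.0): rising=0.26, near=0.72, ¬calm=1−0.10=0.90; AND[a·b] → w = 0.1685
R3 (z=28.1): ¬above=1−0.05=0.95, rising=0.26; AND[a·b] → w = 0.2470
Weighted average = (0.3760·8.7 + 0.1685·7.0 + 0.2470·28.1) / (0.3760 + 0.1685 + 0.2470)
  = 11.3913 / 0.7915 = 14.39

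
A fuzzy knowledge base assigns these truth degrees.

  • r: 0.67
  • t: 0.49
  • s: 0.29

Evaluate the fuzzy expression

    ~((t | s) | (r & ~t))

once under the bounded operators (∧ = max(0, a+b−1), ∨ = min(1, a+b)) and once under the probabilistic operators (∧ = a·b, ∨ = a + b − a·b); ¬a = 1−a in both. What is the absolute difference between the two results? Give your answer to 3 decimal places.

0.198

Under bounded:
  t | s = min(1, a+b) on (0.49, 0.29) = 0.78
  ~t = 1 − 0.49 = 0.51
  r & ~t = max(0, a+b−1) on (0.67, 0.51) = 0.18
  (t | s) | (r & ~t) = min(1, a+b) on (0.78, 0.18) = 0.96
  ~((t | s) | (r & ~t)) = 1 − 0.96 = 0.04
  → value = 0.0400
Under probabilistic:
  t | s = a + b − a·b on (0.4900, 0.2900) = 0.6379
  ~t = 1 − 0.4900 = 0.5100
  r & ~t = a·b on (0.6700, 0.5100) = 0.3417
  (t | s) | (r & ~t) = a + b − a·b on (0.6379, 0.3417) = 0.7616
  ~((t | s) | (r & ~t)) = 1 − 0.7616 = 0.2384
  → value = 0.2384
|0.0400 − 0.2384| = 0.198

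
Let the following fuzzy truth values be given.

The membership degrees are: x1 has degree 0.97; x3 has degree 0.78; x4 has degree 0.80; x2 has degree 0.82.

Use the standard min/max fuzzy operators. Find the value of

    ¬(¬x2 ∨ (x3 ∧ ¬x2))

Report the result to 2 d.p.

¬x2 = 1 − 0.82 = 0.18
¬x2 = 1 − 0.82 = 0.18
x3 ∧ ¬x2 = min(a, b) on (0.78, 0.18) = 0.18
¬x2 ∨ (x3 ∧ ¬x2) = max(a, b) on (0.18, 0.18) = 0.18
¬(¬x2 ∨ (x3 ∧ ¬x2)) = 1 − 0.18 = 0.82

0.82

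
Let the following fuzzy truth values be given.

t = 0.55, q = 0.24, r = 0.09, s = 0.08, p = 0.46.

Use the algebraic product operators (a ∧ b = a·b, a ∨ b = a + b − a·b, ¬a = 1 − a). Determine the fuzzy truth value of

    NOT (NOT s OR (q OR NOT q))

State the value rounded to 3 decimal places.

0.015

NOT s = 1 − 0.0800 = 0.9200
NOT q = 1 − 0.2400 = 0.7600
q OR NOT q = a + b − a·b on (0.2400, 0.7600) = 0.8176
NOT s OR (q OR NOT q) = a + b − a·b on (0.9200, 0.8176) = 0.9854
NOT (NOT s OR (q OR NOT q)) = 1 − 0.9854 = 0.0146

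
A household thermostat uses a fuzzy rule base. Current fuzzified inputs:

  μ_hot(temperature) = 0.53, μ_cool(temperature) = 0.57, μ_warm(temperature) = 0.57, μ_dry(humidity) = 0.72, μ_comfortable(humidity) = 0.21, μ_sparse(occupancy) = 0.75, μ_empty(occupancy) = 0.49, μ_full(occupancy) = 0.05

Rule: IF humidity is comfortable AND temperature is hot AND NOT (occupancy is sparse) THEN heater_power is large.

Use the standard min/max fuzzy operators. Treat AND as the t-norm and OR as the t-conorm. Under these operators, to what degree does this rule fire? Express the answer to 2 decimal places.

0.21

firing strength: comfortable=0.21, hot=0.53, ¬sparse=1−0.75=0.25; AND[min(a, b)] → w = 0.21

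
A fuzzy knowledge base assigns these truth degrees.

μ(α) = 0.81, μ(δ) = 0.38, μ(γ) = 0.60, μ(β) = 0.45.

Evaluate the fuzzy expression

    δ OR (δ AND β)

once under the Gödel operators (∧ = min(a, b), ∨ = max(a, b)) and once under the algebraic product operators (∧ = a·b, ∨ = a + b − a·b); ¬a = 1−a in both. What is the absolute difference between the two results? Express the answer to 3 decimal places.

0.106

Under Gödel:
  δ AND β = min(a, b) on (0.38, 0.45) = 0.38
  δ OR (δ AND β) = max(a, b) on (0.38, 0.38) = 0.38
  → value = 0.3800
Under algebraic product:
  δ AND β = a·b on (0.3800, 0.4500) = 0.1710
  δ OR (δ AND β) = a + b − a·b on (0.3800, 0.1710) = 0.4860
  → value = 0.4860
|0.3800 − 0.4860| = 0.106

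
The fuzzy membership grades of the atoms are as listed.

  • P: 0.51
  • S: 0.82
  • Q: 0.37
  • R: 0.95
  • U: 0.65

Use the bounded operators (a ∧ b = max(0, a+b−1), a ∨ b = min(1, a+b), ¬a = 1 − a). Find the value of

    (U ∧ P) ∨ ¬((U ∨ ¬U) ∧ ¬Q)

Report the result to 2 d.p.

0.53

U ∧ P = max(0, a+b−1) on (0.65, 0.51) = 0.16
¬U = 1 − 0.65 = 0.35
U ∨ ¬U = min(1, a+b) on (0.65, 0.35) = 1.00
¬Q = 1 − 0.37 = 0.63
(U ∨ ¬U) ∧ ¬Q = max(0, a+b−1) on (1.00, 0.63) = 0.63
¬((U ∨ ¬U) ∧ ¬Q) = 1 − 0.63 = 0.37
(U ∧ P) ∨ ¬((U ∨ ¬U) ∧ ¬Q) = min(1, a+b) on (0.16, 0.37) = 0.53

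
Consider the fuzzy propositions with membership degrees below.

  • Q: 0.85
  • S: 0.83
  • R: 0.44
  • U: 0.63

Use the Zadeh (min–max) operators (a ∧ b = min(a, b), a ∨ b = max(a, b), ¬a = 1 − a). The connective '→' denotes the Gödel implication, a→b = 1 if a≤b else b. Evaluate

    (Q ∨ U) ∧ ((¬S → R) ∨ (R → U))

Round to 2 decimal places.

Q ∨ U = max(a, b) on (0.85, 0.63) = 0.85
¬S = 1 − 0.83 = 0.17
¬S → R  [Gödel: 1 if a≤b else b] with a=0.17, b=0.44 → 1.00
R → U  [Gödel: 1 if a≤b else b] with a=0.44, b=0.63 → 1.00
(¬S → R) ∨ (R → U) = max(a, b) on (1.00, 1.00) = 1.00
(Q ∨ U) ∧ ((¬S → R) ∨ (R → U)) = min(a, b) on (0.85, 1.00) = 0.85

0.85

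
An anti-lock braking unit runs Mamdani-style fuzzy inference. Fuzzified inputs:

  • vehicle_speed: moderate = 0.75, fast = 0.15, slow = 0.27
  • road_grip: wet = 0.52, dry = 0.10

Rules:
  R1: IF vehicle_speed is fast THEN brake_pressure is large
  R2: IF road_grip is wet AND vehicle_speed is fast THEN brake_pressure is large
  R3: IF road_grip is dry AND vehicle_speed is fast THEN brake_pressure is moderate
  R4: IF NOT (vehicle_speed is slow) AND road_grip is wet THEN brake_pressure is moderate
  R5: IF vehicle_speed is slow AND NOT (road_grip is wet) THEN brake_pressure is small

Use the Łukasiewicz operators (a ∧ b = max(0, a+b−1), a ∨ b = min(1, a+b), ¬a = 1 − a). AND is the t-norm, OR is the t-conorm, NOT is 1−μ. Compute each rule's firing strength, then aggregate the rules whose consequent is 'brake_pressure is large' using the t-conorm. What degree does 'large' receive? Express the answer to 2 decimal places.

R1: fast=0.15 → w = 0.15
R2: wet=0.52, fast=0.15; AND[max(0, a+b−1)] → w = 0.00
R3: dry=0.10, fast=0.15; AND[max(0, a+b−1)] → w = 0.00
R4: ¬slow=1−0.27=0.73, wet=0.52; AND[max(0, a+b−1)] → w = 0.25
R5: slow=0.27, ¬wet=1−0.52=0.48; AND[max(0, a+b−1)] → w = 0.00
Rules with consequent 'large': {R1, R2} → strengths 0.15, 0.00
Aggregate via t-conorm [min(1, a+b)]: 0.15

0.15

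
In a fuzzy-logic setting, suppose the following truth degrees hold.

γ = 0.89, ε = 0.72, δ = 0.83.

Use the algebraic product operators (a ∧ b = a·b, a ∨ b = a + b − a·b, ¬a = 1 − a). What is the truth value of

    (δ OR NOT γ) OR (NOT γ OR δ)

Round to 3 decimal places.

NOT γ = 1 − 0.8900 = 0.1100
δ OR NOT γ = a + b − a·b on (0.8300, 0.1100) = 0.8487
NOT γ = 1 − 0.8900 = 0.1100
NOT γ OR δ = a + b − a·b on (0.1100, 0.8300) = 0.8487
(δ OR NOT γ) OR (NOT γ OR δ) = a + b − a·b on (0.8487, 0.8487) = 0.9771

0.977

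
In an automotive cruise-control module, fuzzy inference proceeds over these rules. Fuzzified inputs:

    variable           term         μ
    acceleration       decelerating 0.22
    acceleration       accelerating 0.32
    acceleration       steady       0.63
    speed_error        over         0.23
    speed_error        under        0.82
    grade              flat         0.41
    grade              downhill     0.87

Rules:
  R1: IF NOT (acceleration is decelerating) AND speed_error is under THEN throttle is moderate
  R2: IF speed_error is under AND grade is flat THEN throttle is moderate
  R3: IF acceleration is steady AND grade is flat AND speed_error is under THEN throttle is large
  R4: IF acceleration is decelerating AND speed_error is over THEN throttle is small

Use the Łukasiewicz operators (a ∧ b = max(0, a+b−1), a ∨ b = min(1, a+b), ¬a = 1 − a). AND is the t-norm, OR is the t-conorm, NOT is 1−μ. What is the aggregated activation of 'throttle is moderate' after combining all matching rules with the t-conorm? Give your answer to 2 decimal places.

R1: ¬decelerating=1−0.22=0.78, under=0.82; AND[max(0, a+b−1)] → w = 0.60
R2: under=0.82, flat=0.41; AND[max(0, a+b−1)] → w = 0.23
R3: steady=0.63, flat=0.41, under=0.82; AND[max(0, a+b−1)] → w = 0.00
R4: decelerating=0.22, over=0.23; AND[max(0, a+b−1)] → w = 0.00
Rules with consequent 'moderate': {R1, R2} → strengths 0.60, 0.23
Aggregate via t-conorm [min(1, a+b)]: 0.83

0.83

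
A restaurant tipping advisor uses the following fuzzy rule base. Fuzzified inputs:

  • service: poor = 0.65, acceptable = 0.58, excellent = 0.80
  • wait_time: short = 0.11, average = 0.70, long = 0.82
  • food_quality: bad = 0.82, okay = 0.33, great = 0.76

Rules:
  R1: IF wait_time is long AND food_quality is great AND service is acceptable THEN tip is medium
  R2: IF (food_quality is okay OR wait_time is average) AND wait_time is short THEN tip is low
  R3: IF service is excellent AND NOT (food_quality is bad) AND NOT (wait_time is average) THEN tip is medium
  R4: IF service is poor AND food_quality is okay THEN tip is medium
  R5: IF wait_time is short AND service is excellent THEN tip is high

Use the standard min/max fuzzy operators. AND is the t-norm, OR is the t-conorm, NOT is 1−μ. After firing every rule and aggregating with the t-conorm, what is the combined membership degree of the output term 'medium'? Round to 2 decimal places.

R1: long=0.82, great=0.76, acceptable=0.58; AND[min(a, b)] → w = 0.58
R2: (okay=0.33 OR average=0.70) = 0.70; AND[min(a, b)] with short=0.11 → w = 0.11
R3: excellent=0.80, ¬bad=1−0.82=0.18, ¬average=1−0.70=0.30; AND[min(a, b)] → w = 0.18
R4: poor=0.65, okay=0.33; AND[min(a, b)] → w = 0.33
R5: short=0.11, excellent=0.80; AND[min(a, b)] → w = 0.11
Rules with consequent 'medium': {R1, R3, R4} → strengths 0.58, 0.18, 0.33
Aggregate via t-conorm [max(a, b)]: 0.58

0.58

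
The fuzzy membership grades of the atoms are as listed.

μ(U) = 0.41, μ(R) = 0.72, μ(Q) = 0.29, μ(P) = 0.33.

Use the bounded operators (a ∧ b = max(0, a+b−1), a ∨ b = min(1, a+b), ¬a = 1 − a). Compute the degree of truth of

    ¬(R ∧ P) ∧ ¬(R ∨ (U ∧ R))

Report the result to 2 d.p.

0.10

R ∧ P = max(0, a+b−1) on (0.72, 0.33) = 0.05
¬(R ∧ P) = 1 − 0.05 = 0.95
U ∧ R = max(0, a+b−1) on (0.41, 0.72) = 0.13
R ∨ (U ∧ R) = min(1, a+b) on (0.72, 0.13) = 0.85
¬(R ∨ (U ∧ R)) = 1 − 0.85 = 0.15
¬(R ∧ P) ∧ ¬(R ∨ (U ∧ R)) = max(0, a+b−1) on (0.95, 0.15) = 0.10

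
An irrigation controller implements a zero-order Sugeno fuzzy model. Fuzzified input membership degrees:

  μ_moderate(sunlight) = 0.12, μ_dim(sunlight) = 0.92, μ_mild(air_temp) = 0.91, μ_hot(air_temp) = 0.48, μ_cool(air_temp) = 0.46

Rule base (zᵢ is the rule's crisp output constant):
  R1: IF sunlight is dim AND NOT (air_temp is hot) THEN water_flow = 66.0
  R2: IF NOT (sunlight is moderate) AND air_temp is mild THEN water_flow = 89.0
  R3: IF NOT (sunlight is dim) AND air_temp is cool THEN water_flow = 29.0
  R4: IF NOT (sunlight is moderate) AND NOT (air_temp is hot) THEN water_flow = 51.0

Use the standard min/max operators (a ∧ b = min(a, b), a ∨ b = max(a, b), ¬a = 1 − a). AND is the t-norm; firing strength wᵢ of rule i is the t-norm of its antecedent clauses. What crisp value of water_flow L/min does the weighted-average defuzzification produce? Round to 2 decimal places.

R1 (z=66.0): dim=0.92, ¬hot=1−0.48=0.52; AND[min(a, b)] → w = 0.52
R2 (z=89.0): ¬moderate=1−0.12=0.88, mild=0.91; AND[min(a, b)] → w = 0.88
R3 (z=29.0): ¬dim=1−0.92=0.08, cool=0.46; AND[min(a, b)] → w = 0.08
R4 (z=51.0): ¬moderate=1−0.12=0.88, ¬hot=1−0.48=0.52; AND[min(a, b)] → w = 0.52
Weighted average = (0.52·66.0 + 0.88·89.0 + 0.08·29.0 + 0.52·51.0) / (0.52 + 0.88 + 0.08 + 0.52)
  = 141.4800 / 2.0000 = 70.74

70.74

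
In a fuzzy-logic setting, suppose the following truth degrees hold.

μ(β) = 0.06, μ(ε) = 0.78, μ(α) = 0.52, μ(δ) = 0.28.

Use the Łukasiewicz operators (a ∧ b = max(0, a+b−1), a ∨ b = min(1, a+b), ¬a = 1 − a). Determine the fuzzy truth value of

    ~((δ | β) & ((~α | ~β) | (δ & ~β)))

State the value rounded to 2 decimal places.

0.66

δ | β = min(1, a+b) on (0.28, 0.06) = 0.34
~α = 1 − 0.52 = 0.48
~β = 1 − 0.06 = 0.94
~α | ~β = min(1, a+b) on (0.48, 0.94) = 1.00
~β = 1 − 0.06 = 0.94
δ & ~β = max(0, a+b−1) on (0.28, 0.94) = 0.22
(~α | ~β) | (δ & ~β) = min(1, a+b) on (1.00, 0.22) = 1.00
(δ | β) & ((~α | ~β) | (δ & ~β)) = max(0, a+b−1) on (0.34, 1.00) = 0.34
~((δ | β) & ((~α | ~β) | (δ & ~β))) = 1 − 0.34 = 0.66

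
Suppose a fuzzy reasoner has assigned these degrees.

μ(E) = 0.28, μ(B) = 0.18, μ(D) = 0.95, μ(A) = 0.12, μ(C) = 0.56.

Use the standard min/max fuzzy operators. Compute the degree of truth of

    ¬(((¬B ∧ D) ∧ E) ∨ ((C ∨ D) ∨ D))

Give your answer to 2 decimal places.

¬B = 1 − 0.18 = 0.82
¬B ∧ D = min(a, b) on (0.82, 0.95) = 0.82
(¬B ∧ D) ∧ E = min(a, b) on (0.82, 0.28) = 0.28
C ∨ D = max(a, b) on (0.56, 0.95) = 0.95
(C ∨ D) ∨ D = max(a, b) on (0.95, 0.95) = 0.95
((¬B ∧ D) ∧ E) ∨ ((C ∨ D) ∨ D) = max(a, b) on (0.28, 0.95) = 0.95
¬(((¬B ∧ D) ∧ E) ∨ ((C ∨ D) ∨ D)) = 1 − 0.95 = 0.05

0.05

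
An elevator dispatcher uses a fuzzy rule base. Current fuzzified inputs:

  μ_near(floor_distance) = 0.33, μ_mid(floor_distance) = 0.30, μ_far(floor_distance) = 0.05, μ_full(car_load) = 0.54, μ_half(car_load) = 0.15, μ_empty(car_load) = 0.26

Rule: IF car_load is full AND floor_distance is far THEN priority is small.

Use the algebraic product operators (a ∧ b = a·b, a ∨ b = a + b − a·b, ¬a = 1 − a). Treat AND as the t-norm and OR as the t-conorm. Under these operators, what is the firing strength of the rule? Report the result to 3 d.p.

0.027

firing strength: full=0.54, far=0.05; AND[a·b] → w = 0.0270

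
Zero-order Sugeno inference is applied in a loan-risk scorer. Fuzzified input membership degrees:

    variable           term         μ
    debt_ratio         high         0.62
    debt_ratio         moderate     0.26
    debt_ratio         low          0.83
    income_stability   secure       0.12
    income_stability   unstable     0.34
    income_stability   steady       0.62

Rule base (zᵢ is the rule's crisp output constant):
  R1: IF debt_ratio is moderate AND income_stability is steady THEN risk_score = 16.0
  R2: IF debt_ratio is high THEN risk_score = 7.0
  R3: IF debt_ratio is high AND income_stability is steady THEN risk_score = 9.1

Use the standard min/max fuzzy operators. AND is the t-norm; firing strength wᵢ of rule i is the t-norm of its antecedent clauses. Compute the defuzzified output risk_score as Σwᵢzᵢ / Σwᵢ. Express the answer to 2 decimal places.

9.43

R1 (z=16.0): moderate=0.26, steady=0.62; AND[min(a, b)] → w = 0.26
R2 (z=7.0): high=0.62 → w = 0.62
R3 (z=9.1): high=0.62, steady=0.62; AND[min(a, b)] → w = 0.62
Weighted average = (0.26·16.0 + 0.62·7.0 + 0.62·9.1) / (0.26 + 0.62 + 0.62)
  = 14.1420 / 1.5000 = 9.43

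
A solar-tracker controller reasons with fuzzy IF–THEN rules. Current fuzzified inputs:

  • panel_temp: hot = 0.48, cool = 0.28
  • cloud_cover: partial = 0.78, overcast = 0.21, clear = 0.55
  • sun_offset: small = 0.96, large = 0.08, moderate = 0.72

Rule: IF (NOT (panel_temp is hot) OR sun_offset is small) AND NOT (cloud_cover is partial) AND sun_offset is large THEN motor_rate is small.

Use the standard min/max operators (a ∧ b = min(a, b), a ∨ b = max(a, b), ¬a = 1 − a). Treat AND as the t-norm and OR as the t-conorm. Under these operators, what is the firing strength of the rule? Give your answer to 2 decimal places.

0.08

firing strength: (¬hot=1−0.48=0.52 OR small=0.96) = 0.96; AND[min(a, b)] with ¬partial=1−0.78=0.22, large=0.08 → w = 0.08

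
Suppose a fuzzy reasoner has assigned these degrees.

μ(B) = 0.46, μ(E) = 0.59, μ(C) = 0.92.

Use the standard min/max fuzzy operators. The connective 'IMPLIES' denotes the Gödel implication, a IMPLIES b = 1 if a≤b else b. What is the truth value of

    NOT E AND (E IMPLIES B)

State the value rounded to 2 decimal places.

0.41

NOT E = 1 − 0.59 = 0.41
E IMPLIES B  [Gödel: 1 if a≤b else b] with a=0.59, b=0.46 → 0.46
NOT E AND (E IMPLIES B) = min(a, b) on (0.41, 0.46) = 0.41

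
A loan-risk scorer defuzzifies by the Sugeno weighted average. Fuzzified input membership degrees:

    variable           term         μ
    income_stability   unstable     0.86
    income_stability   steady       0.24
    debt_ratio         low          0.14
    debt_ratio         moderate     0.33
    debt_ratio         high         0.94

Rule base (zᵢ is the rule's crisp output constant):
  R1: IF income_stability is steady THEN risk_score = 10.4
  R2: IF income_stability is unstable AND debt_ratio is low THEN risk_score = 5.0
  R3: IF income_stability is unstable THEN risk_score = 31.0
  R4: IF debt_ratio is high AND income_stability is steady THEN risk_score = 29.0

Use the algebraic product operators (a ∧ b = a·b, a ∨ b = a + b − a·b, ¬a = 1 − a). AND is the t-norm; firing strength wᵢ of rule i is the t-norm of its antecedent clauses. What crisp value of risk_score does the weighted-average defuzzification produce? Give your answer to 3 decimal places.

R1 (z=10.4): steady=0.24 → w = 0.2400
R2 (z=5.0): unstable=0.86, low=0.14; AND[a·b] → w = 0.1204
R3 (z=31.0): unstable=0.86 → w = 0.8600
R4 (z=29.0): high=0.94, steady=0.24; AND[a·b] → w = 0.2256
Weighted average = (0.2400·10.4 + 0.1204·5.0 + 0.8600·31.0 + 0.2256·29.0) / (0.2400 + 0.1204 + 0.8600 + 0.2256)
  = 36.3004 / 1.4460 = 25.104

25.104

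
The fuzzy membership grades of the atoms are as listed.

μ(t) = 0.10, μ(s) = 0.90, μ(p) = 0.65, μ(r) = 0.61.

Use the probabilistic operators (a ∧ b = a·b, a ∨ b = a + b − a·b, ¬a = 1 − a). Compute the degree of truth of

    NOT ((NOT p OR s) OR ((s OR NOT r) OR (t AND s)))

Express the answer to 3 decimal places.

NOT p = 1 − 0.6500 = 0.3500
NOT p OR s = a + b − a·b on (0.3500, 0.9000) = 0.9350
NOT r = 1 − 0.6100 = 0.3900
s OR NOT r = a + b − a·b on (0.9000, 0.3900) = 0.9390
t AND s = a·b on (0.1000, 0.9000) = 0.0900
(s OR NOT r) OR (t AND s) = a + b − a·b on (0.9390, 0.0900) = 0.9445
(NOT p OR s) OR ((s OR NOT r) OR (t AND s)) = a + b − a·b on (0.9350, 0.9445) = 0.9964
NOT ((NOT p OR s) OR ((s OR NOT r) OR (t AND s))) = 1 − 0.9964 = 0.0036

0.004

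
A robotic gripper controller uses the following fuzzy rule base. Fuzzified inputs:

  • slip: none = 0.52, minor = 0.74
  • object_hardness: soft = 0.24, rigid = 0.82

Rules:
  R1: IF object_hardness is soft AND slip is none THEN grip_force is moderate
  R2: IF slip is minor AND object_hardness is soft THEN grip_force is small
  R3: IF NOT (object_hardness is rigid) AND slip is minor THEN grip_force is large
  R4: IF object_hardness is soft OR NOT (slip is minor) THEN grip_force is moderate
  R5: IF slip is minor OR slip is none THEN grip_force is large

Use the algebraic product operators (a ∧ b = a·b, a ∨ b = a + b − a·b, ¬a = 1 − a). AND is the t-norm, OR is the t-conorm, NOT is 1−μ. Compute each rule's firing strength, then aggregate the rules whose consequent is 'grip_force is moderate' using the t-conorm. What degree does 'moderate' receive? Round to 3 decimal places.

0.508

R1: soft=0.24, none=0.52; AND[a·b] → w = 0.1248
R2: minor=0.74, soft=0.24; AND[a·b] → w = 0.1776
R3: ¬rigid=1−0.82=0.18, minor=0.74; AND[a·b] → w = 0.1332
R4: soft=0.24, ¬minor=1−0.74=0.26; OR[a + b − a·b] → w = 0.4376
R5: minor=0.74, none=0.52; OR[a + b − a·b] → w = 0.8752
Rules with consequent 'moderate': {R1, R4} → strengths 0.1248, 0.4376
Aggregate via t-conorm [a + b − a·b]: 0.5078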